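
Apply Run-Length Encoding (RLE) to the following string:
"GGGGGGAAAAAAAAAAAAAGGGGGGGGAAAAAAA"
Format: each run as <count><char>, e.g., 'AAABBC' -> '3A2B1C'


Scanning runs left to right:
  i=0: run of 'G' x 6 -> '6G'
  i=6: run of 'A' x 13 -> '13A'
  i=19: run of 'G' x 8 -> '8G'
  i=27: run of 'A' x 7 -> '7A'

RLE = 6G13A8G7A


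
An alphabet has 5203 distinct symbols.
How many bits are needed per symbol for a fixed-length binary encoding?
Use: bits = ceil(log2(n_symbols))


log2(5203) = 12.3451
Bracket: 2^12 = 4096 < 5203 <= 2^13 = 8192
So ceil(log2(5203)) = 13

bits = ceil(log2(5203)) = ceil(12.3451) = 13 bits


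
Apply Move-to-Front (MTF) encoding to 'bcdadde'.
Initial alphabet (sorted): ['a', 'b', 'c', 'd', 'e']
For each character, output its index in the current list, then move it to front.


MTF encoding:
'b': index 1 in ['a', 'b', 'c', 'd', 'e'] -> ['b', 'a', 'c', 'd', 'e']
'c': index 2 in ['b', 'a', 'c', 'd', 'e'] -> ['c', 'b', 'a', 'd', 'e']
'd': index 3 in ['c', 'b', 'a', 'd', 'e'] -> ['d', 'c', 'b', 'a', 'e']
'a': index 3 in ['d', 'c', 'b', 'a', 'e'] -> ['a', 'd', 'c', 'b', 'e']
'd': index 1 in ['a', 'd', 'c', 'b', 'e'] -> ['d', 'a', 'c', 'b', 'e']
'd': index 0 in ['d', 'a', 'c', 'b', 'e'] -> ['d', 'a', 'c', 'b', 'e']
'e': index 4 in ['d', 'a', 'c', 'b', 'e'] -> ['e', 'd', 'a', 'c', 'b']


Output: [1, 2, 3, 3, 1, 0, 4]


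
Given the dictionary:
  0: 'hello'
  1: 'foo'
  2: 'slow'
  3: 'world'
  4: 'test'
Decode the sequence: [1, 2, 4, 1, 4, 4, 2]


Look up each index in the dictionary:
  1 -> 'foo'
  2 -> 'slow'
  4 -> 'test'
  1 -> 'foo'
  4 -> 'test'
  4 -> 'test'
  2 -> 'slow'

Decoded: "foo slow test foo test test slow"


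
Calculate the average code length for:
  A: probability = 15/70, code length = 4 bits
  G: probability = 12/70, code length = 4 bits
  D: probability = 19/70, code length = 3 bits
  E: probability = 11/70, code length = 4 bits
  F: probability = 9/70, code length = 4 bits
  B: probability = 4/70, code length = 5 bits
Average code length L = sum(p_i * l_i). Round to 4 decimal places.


Weighted contributions p_i * l_i:
  A: (15/70) * 4 = 60/70
  G: (12/70) * 4 = 48/70
  D: (19/70) * 3 = 57/70
  E: (11/70) * 4 = 44/70
  F: (9/70) * 4 = 36/70
  B: (4/70) * 5 = 20/70
Sum = (60 + 48 + 57 + 44 + 36 + 20)/70 = 265/70

L = 265/70 = 3.7857 bits/symbol


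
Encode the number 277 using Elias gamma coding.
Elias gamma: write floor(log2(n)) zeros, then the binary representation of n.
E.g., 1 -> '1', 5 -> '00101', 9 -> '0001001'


num_bits = floor(log2(277)) + 1 = 9
leading_zeros = num_bits - 1 = 8
binary(277) = 100010101

Elias gamma(277) = '00000000' + '100010101' = 00000000100010101 (17 bits)


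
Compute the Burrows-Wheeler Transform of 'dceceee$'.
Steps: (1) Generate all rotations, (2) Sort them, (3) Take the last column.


Rotations (sorted):
  0: $dceceee -> last char: e
  1: ceceee$d -> last char: d
  2: ceee$dce -> last char: e
  3: dceceee$ -> last char: $
  4: e$dcecee -> last char: e
  5: eceee$dc -> last char: c
  6: ee$dcece -> last char: e
  7: eee$dcec -> last char: c


BWT = ede$ecec


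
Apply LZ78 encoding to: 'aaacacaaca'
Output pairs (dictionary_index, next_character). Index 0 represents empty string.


LZ78 encoding steps:
Dictionary: {0: ''}
Step 1: w='' (idx 0), next='a' -> output (0, 'a'), add 'a' as idx 1
Step 2: w='a' (idx 1), next='a' -> output (1, 'a'), add 'aa' as idx 2
Step 3: w='' (idx 0), next='c' -> output (0, 'c'), add 'c' as idx 3
Step 4: w='a' (idx 1), next='c' -> output (1, 'c'), add 'ac' as idx 4
Step 5: w='aa' (idx 2), next='c' -> output (2, 'c'), add 'aac' as idx 5
Step 6: w='a' (idx 1), end of input -> output (1, '')


Encoded: [(0, 'a'), (1, 'a'), (0, 'c'), (1, 'c'), (2, 'c'), (1, '')]


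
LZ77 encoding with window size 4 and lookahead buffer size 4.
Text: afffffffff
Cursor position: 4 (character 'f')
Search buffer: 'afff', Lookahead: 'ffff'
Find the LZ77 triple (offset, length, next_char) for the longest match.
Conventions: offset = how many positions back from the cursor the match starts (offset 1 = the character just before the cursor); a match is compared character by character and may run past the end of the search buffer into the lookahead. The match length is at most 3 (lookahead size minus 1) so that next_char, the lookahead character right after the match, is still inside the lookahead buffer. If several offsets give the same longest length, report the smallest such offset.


Try each offset into the search buffer:
  offset=1 (pos 3, char 'f'): match length 3
  offset=2 (pos 2, char 'f'): match length 3
  offset=3 (pos 1, char 'f'): match length 3
  offset=4 (pos 0, char 'a'): match length 0
Longest match has length 3, found at offsets 1, 2, 3; take the smallest, offset 1.
next_char = character at position 4 + 3 = 7 -> 'f'

Best match: offset=1, length=3 (matching 'fff' starting at position 3)
LZ77 triple: (1, 3, 'f')


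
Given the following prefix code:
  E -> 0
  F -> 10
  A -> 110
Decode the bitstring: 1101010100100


Decoding step by step:
Bits 110 -> A
Bits 10 -> F
Bits 10 -> F
Bits 10 -> F
Bits 0 -> E
Bits 10 -> F
Bits 0 -> E


Decoded message: AFFFEFE


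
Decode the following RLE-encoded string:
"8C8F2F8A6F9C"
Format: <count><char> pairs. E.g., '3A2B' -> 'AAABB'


Expanding each <count><char> pair:
  8C -> 'CCCCCCCC'
  8F -> 'FFFFFFFF'
  2F -> 'FF'
  8A -> 'AAAAAAAA'
  6F -> 'FFFFFF'
  9C -> 'CCCCCCCCC'

Decoded = CCCCCCCCFFFFFFFFFFAAAAAAAAFFFFFFCCCCCCCCC


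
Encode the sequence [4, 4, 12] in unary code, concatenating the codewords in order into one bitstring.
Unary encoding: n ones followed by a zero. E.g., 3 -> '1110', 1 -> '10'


Encode each number as n ones followed by a terminating 0:
  4 -> 11110 (5 bits)
  4 -> 11110 (5 bits)
  12 -> 1111111111110 (13 bits)
Total length = 5 + 5 + 13 = 23 bits.

Unary([4, 4, 12]) = 11110111101111111111110 (23 bits)


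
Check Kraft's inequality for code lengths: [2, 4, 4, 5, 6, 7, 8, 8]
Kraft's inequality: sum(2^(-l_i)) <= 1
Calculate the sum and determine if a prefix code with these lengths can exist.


Sum = 2^(-2) + 2^(-4) + 2^(-4) + 2^(-5) + 2^(-6) + 2^(-7) + 2^(-8) + 2^(-8)
    = 0.25 + 0.0625 + 0.0625 + 0.03125 + 0.015625 + 0.0078125 + 0.00390625 + 0.00390625
    = 112/256 = 0.4375
Since 0.4375 <= 1, Kraft's inequality IS satisfied.
A prefix code with these lengths CAN exist.

Kraft sum = 0.4375. Satisfied.


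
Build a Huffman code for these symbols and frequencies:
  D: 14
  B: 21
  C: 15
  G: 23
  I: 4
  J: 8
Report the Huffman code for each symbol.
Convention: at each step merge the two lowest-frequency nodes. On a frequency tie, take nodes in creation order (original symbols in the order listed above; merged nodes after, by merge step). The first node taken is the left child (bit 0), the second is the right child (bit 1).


Huffman tree construction:
Step 1: Merge I(4) + J(8) = 12
Step 2: Merge (I+J)(12) + D(14) = 26
Step 3: Merge C(15) + B(21) = 36
Step 4: Merge G(23) + ((I+J)+D)(26) = 49
Step 5: Merge (C+B)(36) + (G+((I+J)+D))(49) = 85
Read each symbol's code off the tree from the root (left child = 0, right child = 1).

Codes:
  D: 111 (length 3)
  B: 01 (length 2)
  C: 00 (length 2)
  G: 10 (length 2)
  I: 1100 (length 4)
  J: 1101 (length 4)
Average code length: 208/85 = 2.4471 bits/symbol


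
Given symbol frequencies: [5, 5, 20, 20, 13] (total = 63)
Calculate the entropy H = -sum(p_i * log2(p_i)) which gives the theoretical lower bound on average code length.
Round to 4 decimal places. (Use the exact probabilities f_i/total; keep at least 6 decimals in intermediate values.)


Per-symbol terms -p_i * log2(p_i) with p_i = f_i/63:
  p = 5/63 = 0.079365: log2(p) = -3.655352, -p*log2(p) = 0.290107
  p = 5/63 = 0.079365: log2(p) = -3.655352, -p*log2(p) = 0.290107
  p = 20/63 = 0.317460: log2(p) = -1.655352, -p*log2(p) = 0.525509
  p = 20/63 = 0.317460: log2(p) = -1.655352, -p*log2(p) = 0.525509
  p = 13/63 = 0.206349: log2(p) = -2.276840, -p*log2(p) = 0.469824
H = 0.290107 + 0.290107 + 0.525509 + 0.525509 + 0.469824 = 2.101056

H = 2.1011 bits/symbol


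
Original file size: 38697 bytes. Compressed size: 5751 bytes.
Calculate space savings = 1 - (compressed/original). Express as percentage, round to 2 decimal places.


ratio = compressed/original = 5751/38697 = 0.148616
savings = 1 - ratio = 1 - 0.148616 = 0.851384
as a percentage: 0.851384 * 100 = 85.14%

Space savings = 1 - 5751/38697 = 85.14%


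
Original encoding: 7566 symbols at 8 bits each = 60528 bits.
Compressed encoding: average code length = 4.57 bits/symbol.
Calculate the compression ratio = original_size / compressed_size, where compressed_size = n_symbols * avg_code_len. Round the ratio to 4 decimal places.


original_size = n_symbols * orig_bits = 7566 * 8 = 60528 bits
compressed_size = n_symbols * avg_code_len = 7566 * 4.57 = 34576.62 bits
ratio = original_size / compressed_size = 60528 / 34576.62 = 1.7505

Compression ratio = 1.7505


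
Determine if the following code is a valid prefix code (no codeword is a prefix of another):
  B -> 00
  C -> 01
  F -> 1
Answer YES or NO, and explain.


Checking each pair (does one codeword prefix another?):
  B='00' vs C='01': no prefix
  B='00' vs F='1': no prefix
  C='01' vs B='00': no prefix
  C='01' vs F='1': no prefix
  F='1' vs B='00': no prefix
  F='1' vs C='01': no prefix
No violation found over all pairs.

YES -- this is a valid prefix code. No codeword is a prefix of any other codeword.


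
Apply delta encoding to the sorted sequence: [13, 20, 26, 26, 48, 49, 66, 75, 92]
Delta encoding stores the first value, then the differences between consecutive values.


First value: 13
Deltas:
  20 - 13 = 7
  26 - 20 = 6
  26 - 26 = 0
  48 - 26 = 22
  49 - 48 = 1
  66 - 49 = 17
  75 - 66 = 9
  92 - 75 = 17


Delta encoded: [13, 7, 6, 0, 22, 1, 17, 9, 17]


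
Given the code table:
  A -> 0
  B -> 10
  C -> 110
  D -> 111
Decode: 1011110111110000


Decoding:
10 -> B
111 -> D
10 -> B
111 -> D
110 -> C
0 -> A
0 -> A
0 -> A


Result: BDBDCAAA


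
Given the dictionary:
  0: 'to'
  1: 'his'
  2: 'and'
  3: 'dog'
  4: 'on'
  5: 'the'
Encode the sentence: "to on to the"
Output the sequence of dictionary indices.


Look up each word in the dictionary:
  'to' -> 0
  'on' -> 4
  'to' -> 0
  'the' -> 5

Encoded: [0, 4, 0, 5]


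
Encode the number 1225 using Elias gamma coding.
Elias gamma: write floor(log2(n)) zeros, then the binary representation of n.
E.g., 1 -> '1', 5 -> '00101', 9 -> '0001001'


num_bits = floor(log2(1225)) + 1 = 11
leading_zeros = num_bits - 1 = 10
binary(1225) = 10011001001

Elias gamma(1225) = '0000000000' + '10011001001' = 000000000010011001001 (21 bits)


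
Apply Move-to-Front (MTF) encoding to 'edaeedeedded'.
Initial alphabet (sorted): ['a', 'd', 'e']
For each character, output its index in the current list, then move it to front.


MTF encoding:
'e': index 2 in ['a', 'd', 'e'] -> ['e', 'a', 'd']
'd': index 2 in ['e', 'a', 'd'] -> ['d', 'e', 'a']
'a': index 2 in ['d', 'e', 'a'] -> ['a', 'd', 'e']
'e': index 2 in ['a', 'd', 'e'] -> ['e', 'a', 'd']
'e': index 0 in ['e', 'a', 'd'] -> ['e', 'a', 'd']
'd': index 2 in ['e', 'a', 'd'] -> ['d', 'e', 'a']
'e': index 1 in ['d', 'e', 'a'] -> ['e', 'd', 'a']
'e': index 0 in ['e', 'd', 'a'] -> ['e', 'd', 'a']
'd': index 1 in ['e', 'd', 'a'] -> ['d', 'e', 'a']
'd': index 0 in ['d', 'e', 'a'] -> ['d', 'e', 'a']
'e': index 1 in ['d', 'e', 'a'] -> ['e', 'd', 'a']
'd': index 1 in ['e', 'd', 'a'] -> ['d', 'e', 'a']


Output: [2, 2, 2, 2, 0, 2, 1, 0, 1, 0, 1, 1]


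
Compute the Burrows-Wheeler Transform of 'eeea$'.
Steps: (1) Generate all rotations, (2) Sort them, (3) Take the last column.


Rotations (sorted):
  0: $eeea -> last char: a
  1: a$eee -> last char: e
  2: ea$ee -> last char: e
  3: eea$e -> last char: e
  4: eeea$ -> last char: $


BWT = aeee$


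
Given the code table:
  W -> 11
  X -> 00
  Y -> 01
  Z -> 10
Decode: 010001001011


Decoding:
01 -> Y
00 -> X
01 -> Y
00 -> X
10 -> Z
11 -> W


Result: YXYXZW


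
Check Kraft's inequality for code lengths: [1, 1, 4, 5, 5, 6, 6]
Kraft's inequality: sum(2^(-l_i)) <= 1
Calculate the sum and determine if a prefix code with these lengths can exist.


Sum = 2^(-1) + 2^(-1) + 2^(-4) + 2^(-5) + 2^(-5) + 2^(-6) + 2^(-6)
    = 0.5 + 0.5 + 0.0625 + 0.03125 + 0.03125 + 0.015625 + 0.015625
    = 74/64 = 1.15625
Since 1.15625 > 1, Kraft's inequality is NOT satisfied.
A prefix code with these lengths CANNOT exist.

Kraft sum = 1.15625. Not satisfied.


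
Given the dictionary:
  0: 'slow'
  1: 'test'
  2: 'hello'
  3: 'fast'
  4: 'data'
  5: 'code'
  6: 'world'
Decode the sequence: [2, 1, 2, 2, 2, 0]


Look up each index in the dictionary:
  2 -> 'hello'
  1 -> 'test'
  2 -> 'hello'
  2 -> 'hello'
  2 -> 'hello'
  0 -> 'slow'

Decoded: "hello test hello hello hello slow"


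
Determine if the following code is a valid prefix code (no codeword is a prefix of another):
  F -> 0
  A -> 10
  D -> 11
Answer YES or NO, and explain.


Checking each pair (does one codeword prefix another?):
  F='0' vs A='10': no prefix
  F='0' vs D='11': no prefix
  A='10' vs F='0': no prefix
  A='10' vs D='11': no prefix
  D='11' vs F='0': no prefix
  D='11' vs A='10': no prefix
No violation found over all pairs.

YES -- this is a valid prefix code. No codeword is a prefix of any other codeword.


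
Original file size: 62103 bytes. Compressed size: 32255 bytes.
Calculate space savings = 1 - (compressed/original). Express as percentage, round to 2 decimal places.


ratio = compressed/original = 32255/62103 = 0.519379
savings = 1 - ratio = 1 - 0.519379 = 0.480621
as a percentage: 0.480621 * 100 = 48.06%

Space savings = 1 - 32255/62103 = 48.06%


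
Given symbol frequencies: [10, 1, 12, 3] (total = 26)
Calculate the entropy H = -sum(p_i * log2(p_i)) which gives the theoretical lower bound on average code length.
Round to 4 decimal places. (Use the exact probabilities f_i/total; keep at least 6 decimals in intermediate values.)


Per-symbol terms -p_i * log2(p_i) with p_i = f_i/26:
  p = 10/26 = 0.384615: log2(p) = -1.378512, -p*log2(p) = 0.530197
  p = 1/26 = 0.038462: log2(p) = -4.700440, -p*log2(p) = 0.180786
  p = 12/26 = 0.461538: log2(p) = -1.115477, -p*log2(p) = 0.514836
  p = 3/26 = 0.115385: log2(p) = -3.115477, -p*log2(p) = 0.359478
H = 0.530197 + 0.180786 + 0.514836 + 0.359478 = 1.585297

H = 1.5853 bits/symbol


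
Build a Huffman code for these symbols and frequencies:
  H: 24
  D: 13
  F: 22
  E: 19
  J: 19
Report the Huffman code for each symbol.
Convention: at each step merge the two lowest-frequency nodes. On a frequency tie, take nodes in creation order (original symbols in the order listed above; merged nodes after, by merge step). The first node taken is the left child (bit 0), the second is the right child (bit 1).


Huffman tree construction:
Step 1: Merge D(13) + E(19) = 32
Step 2: Merge J(19) + F(22) = 41
Step 3: Merge H(24) + (D+E)(32) = 56
Step 4: Merge (J+F)(41) + (H+(D+E))(56) = 97
Read each symbol's code off the tree from the root (left child = 0, right child = 1).

Codes:
  H: 10 (length 2)
  D: 110 (length 3)
  F: 01 (length 2)
  E: 111 (length 3)
  J: 00 (length 2)
Average code length: 226/97 = 2.3299 bits/symbol


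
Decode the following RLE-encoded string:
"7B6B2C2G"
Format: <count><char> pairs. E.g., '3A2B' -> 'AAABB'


Expanding each <count><char> pair:
  7B -> 'BBBBBBB'
  6B -> 'BBBBBB'
  2C -> 'CC'
  2G -> 'GG'

Decoded = BBBBBBBBBBBBBCCGG


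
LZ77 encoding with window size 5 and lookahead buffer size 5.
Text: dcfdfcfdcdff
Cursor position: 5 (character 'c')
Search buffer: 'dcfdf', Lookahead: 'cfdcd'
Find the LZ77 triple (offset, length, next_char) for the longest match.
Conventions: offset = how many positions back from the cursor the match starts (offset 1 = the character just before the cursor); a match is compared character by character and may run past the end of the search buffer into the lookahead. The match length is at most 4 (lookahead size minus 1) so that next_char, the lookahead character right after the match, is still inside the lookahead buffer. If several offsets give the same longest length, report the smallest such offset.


Try each offset into the search buffer:
  offset=1 (pos 4, char 'f'): match length 0
  offset=2 (pos 3, char 'd'): match length 0
  offset=3 (pos 2, char 'f'): match length 0
  offset=4 (pos 1, char 'c'): match length 3
  offset=5 (pos 0, char 'd'): match length 0
Longest match has length 3 at offset 4.
next_char = character at position 5 + 3 = 8 -> 'c'

Best match: offset=4, length=3 (matching 'cfd' starting at position 1)
LZ77 triple: (4, 3, 'c')


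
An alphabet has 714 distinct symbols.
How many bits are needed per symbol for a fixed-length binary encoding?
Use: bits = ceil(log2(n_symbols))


log2(714) = 9.4798
Bracket: 2^9 = 512 < 714 <= 2^10 = 1024
So ceil(log2(714)) = 10

bits = ceil(log2(714)) = ceil(9.4798) = 10 bits


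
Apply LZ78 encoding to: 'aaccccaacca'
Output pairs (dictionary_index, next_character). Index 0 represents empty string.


LZ78 encoding steps:
Dictionary: {0: ''}
Step 1: w='' (idx 0), next='a' -> output (0, 'a'), add 'a' as idx 1
Step 2: w='a' (idx 1), next='c' -> output (1, 'c'), add 'ac' as idx 2
Step 3: w='' (idx 0), next='c' -> output (0, 'c'), add 'c' as idx 3
Step 4: w='c' (idx 3), next='c' -> output (3, 'c'), add 'cc' as idx 4
Step 5: w='a' (idx 1), next='a' -> output (1, 'a'), add 'aa' as idx 5
Step 6: w='cc' (idx 4), next='a' -> output (4, 'a'), add 'cca' as idx 6


Encoded: [(0, 'a'), (1, 'c'), (0, 'c'), (3, 'c'), (1, 'a'), (4, 'a')]


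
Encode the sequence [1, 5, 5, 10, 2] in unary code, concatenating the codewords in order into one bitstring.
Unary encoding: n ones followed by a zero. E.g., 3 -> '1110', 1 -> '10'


Encode each number as n ones followed by a terminating 0:
  1 -> 10 (2 bits)
  5 -> 111110 (6 bits)
  5 -> 111110 (6 bits)
  10 -> 11111111110 (11 bits)
  2 -> 110 (3 bits)
Total length = 2 + 6 + 6 + 11 + 3 = 28 bits.

Unary([1, 5, 5, 10, 2]) = 1011111011111011111111110110 (28 bits)


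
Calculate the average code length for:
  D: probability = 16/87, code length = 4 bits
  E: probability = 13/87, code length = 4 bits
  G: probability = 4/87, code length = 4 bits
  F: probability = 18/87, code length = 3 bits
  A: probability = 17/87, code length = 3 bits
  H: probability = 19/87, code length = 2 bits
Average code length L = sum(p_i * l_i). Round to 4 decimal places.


Weighted contributions p_i * l_i:
  D: (16/87) * 4 = 64/87
  E: (13/87) * 4 = 52/87
  G: (4/87) * 4 = 16/87
  F: (18/87) * 3 = 54/87
  A: (17/87) * 3 = 51/87
  H: (19/87) * 2 = 38/87
Sum = (64 + 52 + 16 + 54 + 51 + 38)/87 = 275/87

L = 275/87 = 3.1609 bits/symbol


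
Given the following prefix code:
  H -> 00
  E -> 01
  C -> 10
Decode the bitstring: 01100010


Decoding step by step:
Bits 01 -> E
Bits 10 -> C
Bits 00 -> H
Bits 10 -> C


Decoded message: ECHC


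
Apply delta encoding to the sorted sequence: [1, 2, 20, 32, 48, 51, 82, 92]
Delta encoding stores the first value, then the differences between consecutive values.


First value: 1
Deltas:
  2 - 1 = 1
  20 - 2 = 18
  32 - 20 = 12
  48 - 32 = 16
  51 - 48 = 3
  82 - 51 = 31
  92 - 82 = 10


Delta encoded: [1, 1, 18, 12, 16, 3, 31, 10]


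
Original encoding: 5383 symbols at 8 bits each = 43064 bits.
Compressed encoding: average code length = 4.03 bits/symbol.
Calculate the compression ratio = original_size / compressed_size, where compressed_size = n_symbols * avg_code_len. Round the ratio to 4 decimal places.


original_size = n_symbols * orig_bits = 5383 * 8 = 43064 bits
compressed_size = n_symbols * avg_code_len = 5383 * 4.03 = 21693.49 bits
ratio = original_size / compressed_size = 43064 / 21693.49 = 1.9851

Compression ratio = 1.9851


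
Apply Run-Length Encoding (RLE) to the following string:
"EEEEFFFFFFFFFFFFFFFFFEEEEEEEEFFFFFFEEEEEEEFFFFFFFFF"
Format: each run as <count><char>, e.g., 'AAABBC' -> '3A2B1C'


Scanning runs left to right:
  i=0: run of 'E' x 4 -> '4E'
  i=4: run of 'F' x 17 -> '17F'
  i=21: run of 'E' x 8 -> '8E'
  i=29: run of 'F' x 6 -> '6F'
  i=35: run of 'E' x 7 -> '7E'
  i=42: run of 'F' x 9 -> '9F'

RLE = 4E17F8E6F7E9F


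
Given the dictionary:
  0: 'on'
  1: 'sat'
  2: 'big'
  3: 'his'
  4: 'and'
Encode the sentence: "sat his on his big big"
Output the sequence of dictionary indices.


Look up each word in the dictionary:
  'sat' -> 1
  'his' -> 3
  'on' -> 0
  'his' -> 3
  'big' -> 2
  'big' -> 2

Encoded: [1, 3, 0, 3, 2, 2]


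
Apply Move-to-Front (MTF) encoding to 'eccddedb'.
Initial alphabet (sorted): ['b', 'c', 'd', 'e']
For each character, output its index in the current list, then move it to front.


MTF encoding:
'e': index 3 in ['b', 'c', 'd', 'e'] -> ['e', 'b', 'c', 'd']
'c': index 2 in ['e', 'b', 'c', 'd'] -> ['c', 'e', 'b', 'd']
'c': index 0 in ['c', 'e', 'b', 'd'] -> ['c', 'e', 'b', 'd']
'd': index 3 in ['c', 'e', 'b', 'd'] -> ['d', 'c', 'e', 'b']
'd': index 0 in ['d', 'c', 'e', 'b'] -> ['d', 'c', 'e', 'b']
'e': index 2 in ['d', 'c', 'e', 'b'] -> ['e', 'd', 'c', 'b']
'd': index 1 in ['e', 'd', 'c', 'b'] -> ['d', 'e', 'c', 'b']
'b': index 3 in ['d', 'e', 'c', 'b'] -> ['b', 'd', 'e', 'c']


Output: [3, 2, 0, 3, 0, 2, 1, 3]


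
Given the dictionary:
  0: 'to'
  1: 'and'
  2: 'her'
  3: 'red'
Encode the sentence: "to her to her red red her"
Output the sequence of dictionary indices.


Look up each word in the dictionary:
  'to' -> 0
  'her' -> 2
  'to' -> 0
  'her' -> 2
  'red' -> 3
  'red' -> 3
  'her' -> 2

Encoded: [0, 2, 0, 2, 3, 3, 2]


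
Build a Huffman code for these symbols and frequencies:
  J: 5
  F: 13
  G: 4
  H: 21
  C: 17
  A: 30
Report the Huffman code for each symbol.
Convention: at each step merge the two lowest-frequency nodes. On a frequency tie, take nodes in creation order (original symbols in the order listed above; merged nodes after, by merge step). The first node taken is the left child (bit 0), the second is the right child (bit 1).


Huffman tree construction:
Step 1: Merge G(4) + J(5) = 9
Step 2: Merge (G+J)(9) + F(13) = 22
Step 3: Merge C(17) + H(21) = 38
Step 4: Merge ((G+J)+F)(22) + A(30) = 52
Step 5: Merge (C+H)(38) + (((G+J)+F)+A)(52) = 90
Read each symbol's code off the tree from the root (left child = 0, right child = 1).

Codes:
  J: 1001 (length 4)
  F: 101 (length 3)
  G: 1000 (length 4)
  H: 01 (length 2)
  C: 00 (length 2)
  A: 11 (length 2)
Average code length: 211/90 = 2.3444 bits/symbol


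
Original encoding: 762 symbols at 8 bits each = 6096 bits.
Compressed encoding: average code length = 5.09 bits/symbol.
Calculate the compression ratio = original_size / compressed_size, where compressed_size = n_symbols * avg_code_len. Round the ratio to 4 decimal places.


original_size = n_symbols * orig_bits = 762 * 8 = 6096 bits
compressed_size = n_symbols * avg_code_len = 762 * 5.09 = 3878.58 bits
ratio = original_size / compressed_size = 6096 / 3878.58 = 1.5717

Compression ratio = 1.5717


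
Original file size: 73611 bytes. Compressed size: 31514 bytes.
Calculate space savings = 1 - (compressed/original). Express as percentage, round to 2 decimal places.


ratio = compressed/original = 31514/73611 = 0.428115
savings = 1 - ratio = 1 - 0.428115 = 0.571885
as a percentage: 0.571885 * 100 = 57.19%

Space savings = 1 - 31514/73611 = 57.19%


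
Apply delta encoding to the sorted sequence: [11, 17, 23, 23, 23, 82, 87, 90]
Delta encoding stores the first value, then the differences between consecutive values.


First value: 11
Deltas:
  17 - 11 = 6
  23 - 17 = 6
  23 - 23 = 0
  23 - 23 = 0
  82 - 23 = 59
  87 - 82 = 5
  90 - 87 = 3


Delta encoded: [11, 6, 6, 0, 0, 59, 5, 3]


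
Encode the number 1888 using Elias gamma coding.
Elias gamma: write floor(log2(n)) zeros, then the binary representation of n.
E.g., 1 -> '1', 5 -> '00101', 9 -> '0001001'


num_bits = floor(log2(1888)) + 1 = 11
leading_zeros = num_bits - 1 = 10
binary(1888) = 11101100000

Elias gamma(1888) = '0000000000' + '11101100000' = 000000000011101100000 (21 bits)


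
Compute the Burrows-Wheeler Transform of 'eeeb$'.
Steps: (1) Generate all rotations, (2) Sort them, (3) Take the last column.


Rotations (sorted):
  0: $eeeb -> last char: b
  1: b$eee -> last char: e
  2: eb$ee -> last char: e
  3: eeb$e -> last char: e
  4: eeeb$ -> last char: $


BWT = beee$


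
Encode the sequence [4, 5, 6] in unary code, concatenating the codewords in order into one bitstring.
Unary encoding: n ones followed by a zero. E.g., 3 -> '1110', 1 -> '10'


Encode each number as n ones followed by a terminating 0:
  4 -> 11110 (5 bits)
  5 -> 111110 (6 bits)
  6 -> 1111110 (7 bits)
Total length = 5 + 6 + 7 = 18 bits.

Unary([4, 5, 6]) = 111101111101111110 (18 bits)


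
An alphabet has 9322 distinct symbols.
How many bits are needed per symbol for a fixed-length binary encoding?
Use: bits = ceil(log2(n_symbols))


log2(9322) = 13.1864
Bracket: 2^13 = 8192 < 9322 <= 2^14 = 16384
So ceil(log2(9322)) = 14

bits = ceil(log2(9322)) = ceil(13.1864) = 14 bits


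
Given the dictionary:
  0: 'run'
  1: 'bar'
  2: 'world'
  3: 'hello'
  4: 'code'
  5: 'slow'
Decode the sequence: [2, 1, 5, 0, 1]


Look up each index in the dictionary:
  2 -> 'world'
  1 -> 'bar'
  5 -> 'slow'
  0 -> 'run'
  1 -> 'bar'

Decoded: "world bar slow run bar"


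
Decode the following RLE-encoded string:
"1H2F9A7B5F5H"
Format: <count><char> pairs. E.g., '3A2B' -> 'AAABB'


Expanding each <count><char> pair:
  1H -> 'H'
  2F -> 'FF'
  9A -> 'AAAAAAAAA'
  7B -> 'BBBBBBB'
  5F -> 'FFFFF'
  5H -> 'HHHHH'

Decoded = HFFAAAAAAAAABBBBBBBFFFFFHHHHH


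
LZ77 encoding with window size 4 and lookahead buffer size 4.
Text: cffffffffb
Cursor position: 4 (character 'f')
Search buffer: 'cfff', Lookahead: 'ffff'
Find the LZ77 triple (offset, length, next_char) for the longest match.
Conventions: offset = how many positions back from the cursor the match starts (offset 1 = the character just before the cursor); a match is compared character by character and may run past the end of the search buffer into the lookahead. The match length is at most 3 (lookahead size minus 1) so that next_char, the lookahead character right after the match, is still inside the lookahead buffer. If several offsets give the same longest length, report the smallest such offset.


Try each offset into the search buffer:
  offset=1 (pos 3, char 'f'): match length 3
  offset=2 (pos 2, char 'f'): match length 3
  offset=3 (pos 1, char 'f'): match length 3
  offset=4 (pos 0, char 'c'): match length 0
Longest match has length 3, found at offsets 1, 2, 3; take the smallest, offset 1.
next_char = character at position 4 + 3 = 7 -> 'f'

Best match: offset=1, length=3 (matching 'fff' starting at position 3)
LZ77 triple: (1, 3, 'f')


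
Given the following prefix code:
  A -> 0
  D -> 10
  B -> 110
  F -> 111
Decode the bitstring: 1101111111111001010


Decoding step by step:
Bits 110 -> B
Bits 111 -> F
Bits 111 -> F
Bits 111 -> F
Bits 10 -> D
Bits 0 -> A
Bits 10 -> D
Bits 10 -> D


Decoded message: BFFFDADD


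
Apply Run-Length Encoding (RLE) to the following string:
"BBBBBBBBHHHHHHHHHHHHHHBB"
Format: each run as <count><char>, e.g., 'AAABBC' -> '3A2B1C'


Scanning runs left to right:
  i=0: run of 'B' x 8 -> '8B'
  i=8: run of 'H' x 14 -> '14H'
  i=22: run of 'B' x 2 -> '2B'

RLE = 8B14H2B


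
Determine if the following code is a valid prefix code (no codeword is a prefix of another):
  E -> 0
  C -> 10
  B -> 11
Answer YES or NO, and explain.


Checking each pair (does one codeword prefix another?):
  E='0' vs C='10': no prefix
  E='0' vs B='11': no prefix
  C='10' vs E='0': no prefix
  C='10' vs B='11': no prefix
  B='11' vs E='0': no prefix
  B='11' vs C='10': no prefix
No violation found over all pairs.

YES -- this is a valid prefix code. No codeword is a prefix of any other codeword.


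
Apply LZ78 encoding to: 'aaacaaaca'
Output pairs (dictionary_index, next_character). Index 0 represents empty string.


LZ78 encoding steps:
Dictionary: {0: ''}
Step 1: w='' (idx 0), next='a' -> output (0, 'a'), add 'a' as idx 1
Step 2: w='a' (idx 1), next='a' -> output (1, 'a'), add 'aa' as idx 2
Step 3: w='' (idx 0), next='c' -> output (0, 'c'), add 'c' as idx 3
Step 4: w='aa' (idx 2), next='a' -> output (2, 'a'), add 'aaa' as idx 4
Step 5: w='c' (idx 3), next='a' -> output (3, 'a'), add 'ca' as idx 5


Encoded: [(0, 'a'), (1, 'a'), (0, 'c'), (2, 'a'), (3, 'a')]


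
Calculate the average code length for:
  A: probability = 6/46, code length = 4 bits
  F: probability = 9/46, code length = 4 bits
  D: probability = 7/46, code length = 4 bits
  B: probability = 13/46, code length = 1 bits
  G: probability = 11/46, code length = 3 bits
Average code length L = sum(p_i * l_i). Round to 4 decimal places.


Weighted contributions p_i * l_i:
  A: (6/46) * 4 = 24/46
  F: (9/46) * 4 = 36/46
  D: (7/46) * 4 = 28/46
  B: (13/46) * 1 = 13/46
  G: (11/46) * 3 = 33/46
Sum = (24 + 36 + 28 + 13 + 33)/46 = 134/46

L = 134/46 = 2.9130 bits/symbol


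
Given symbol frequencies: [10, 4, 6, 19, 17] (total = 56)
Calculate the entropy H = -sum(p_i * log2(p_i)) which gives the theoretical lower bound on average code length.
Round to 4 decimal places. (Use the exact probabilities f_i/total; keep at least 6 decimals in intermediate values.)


Per-symbol terms -p_i * log2(p_i) with p_i = f_i/56:
  p = 10/56 = 0.178571: log2(p) = -2.485427, -p*log2(p) = 0.443826
  p = 4/56 = 0.071429: log2(p) = -3.807355, -p*log2(p) = 0.271954
  p = 6/56 = 0.107143: log2(p) = -3.222392, -p*log2(p) = 0.345256
  p = 19/56 = 0.339286: log2(p) = -1.559427, -p*log2(p) = 0.529091
  p = 17/56 = 0.303571: log2(p) = -1.719892, -p*log2(p) = 0.522110
H = 0.443826 + 0.271954 + 0.345256 + 0.529091 + 0.522110 = 2.112237

H = 2.1122 bits/symbol


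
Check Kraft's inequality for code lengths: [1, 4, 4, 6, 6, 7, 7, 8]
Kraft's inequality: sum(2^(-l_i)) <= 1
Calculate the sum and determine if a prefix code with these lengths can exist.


Sum = 2^(-1) + 2^(-4) + 2^(-4) + 2^(-6) + 2^(-6) + 2^(-7) + 2^(-7) + 2^(-8)
    = 0.5 + 0.0625 + 0.0625 + 0.015625 + 0.015625 + 0.0078125 + 0.0078125 + 0.00390625
    = 173/256 = 0.67578125
Since 0.67578125 <= 1, Kraft's inequality IS satisfied.
A prefix code with these lengths CAN exist.

Kraft sum = 0.67578125. Satisfied.


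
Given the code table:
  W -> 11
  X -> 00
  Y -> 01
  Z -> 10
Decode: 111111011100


Decoding:
11 -> W
11 -> W
11 -> W
01 -> Y
11 -> W
00 -> X


Result: WWWYWX


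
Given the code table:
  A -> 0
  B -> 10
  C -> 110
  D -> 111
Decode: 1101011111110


Decoding:
110 -> C
10 -> B
111 -> D
111 -> D
10 -> B


Result: CBDDB


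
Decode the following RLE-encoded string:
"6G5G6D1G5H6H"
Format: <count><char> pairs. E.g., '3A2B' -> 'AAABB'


Expanding each <count><char> pair:
  6G -> 'GGGGGG'
  5G -> 'GGGGG'
  6D -> 'DDDDDD'
  1G -> 'G'
  5H -> 'HHHHH'
  6H -> 'HHHHHH'

Decoded = GGGGGGGGGGGDDDDDDGHHHHHHHHHHH


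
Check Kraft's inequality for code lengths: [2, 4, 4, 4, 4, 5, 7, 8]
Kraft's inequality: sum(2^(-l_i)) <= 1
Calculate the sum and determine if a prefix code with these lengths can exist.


Sum = 2^(-2) + 2^(-4) + 2^(-4) + 2^(-4) + 2^(-4) + 2^(-5) + 2^(-7) + 2^(-8)
    = 0.25 + 0.0625 + 0.0625 + 0.0625 + 0.0625 + 0.03125 + 0.0078125 + 0.00390625
    = 139/256 = 0.54296875
Since 0.54296875 <= 1, Kraft's inequality IS satisfied.
A prefix code with these lengths CAN exist.

Kraft sum = 0.54296875. Satisfied.


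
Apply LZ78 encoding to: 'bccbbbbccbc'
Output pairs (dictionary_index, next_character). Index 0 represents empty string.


LZ78 encoding steps:
Dictionary: {0: ''}
Step 1: w='' (idx 0), next='b' -> output (0, 'b'), add 'b' as idx 1
Step 2: w='' (idx 0), next='c' -> output (0, 'c'), add 'c' as idx 2
Step 3: w='c' (idx 2), next='b' -> output (2, 'b'), add 'cb' as idx 3
Step 4: w='b' (idx 1), next='b' -> output (1, 'b'), add 'bb' as idx 4
Step 5: w='b' (idx 1), next='c' -> output (1, 'c'), add 'bc' as idx 5
Step 6: w='cb' (idx 3), next='c' -> output (3, 'c'), add 'cbc' as idx 6


Encoded: [(0, 'b'), (0, 'c'), (2, 'b'), (1, 'b'), (1, 'c'), (3, 'c')]


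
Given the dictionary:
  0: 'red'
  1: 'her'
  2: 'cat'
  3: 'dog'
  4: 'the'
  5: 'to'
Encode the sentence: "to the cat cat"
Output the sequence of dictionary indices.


Look up each word in the dictionary:
  'to' -> 5
  'the' -> 4
  'cat' -> 2
  'cat' -> 2

Encoded: [5, 4, 2, 2]


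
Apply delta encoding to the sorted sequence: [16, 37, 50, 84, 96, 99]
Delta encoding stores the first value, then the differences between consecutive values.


First value: 16
Deltas:
  37 - 16 = 21
  50 - 37 = 13
  84 - 50 = 34
  96 - 84 = 12
  99 - 96 = 3


Delta encoded: [16, 21, 13, 34, 12, 3]


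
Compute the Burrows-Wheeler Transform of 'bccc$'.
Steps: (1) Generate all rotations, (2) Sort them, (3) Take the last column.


Rotations (sorted):
  0: $bccc -> last char: c
  1: bccc$ -> last char: $
  2: c$bcc -> last char: c
  3: cc$bc -> last char: c
  4: ccc$b -> last char: b


BWT = c$ccb


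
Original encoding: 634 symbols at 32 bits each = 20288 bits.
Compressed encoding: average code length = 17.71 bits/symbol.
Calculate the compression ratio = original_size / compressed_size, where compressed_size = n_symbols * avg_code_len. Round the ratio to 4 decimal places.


original_size = n_symbols * orig_bits = 634 * 32 = 20288 bits
compressed_size = n_symbols * avg_code_len = 634 * 17.71 = 11228.14 bits
ratio = original_size / compressed_size = 20288 / 11228.14 = 1.8069

Compression ratio = 1.8069


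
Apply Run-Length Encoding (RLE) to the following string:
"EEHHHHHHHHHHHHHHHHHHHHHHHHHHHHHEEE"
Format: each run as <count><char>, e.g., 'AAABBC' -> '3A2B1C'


Scanning runs left to right:
  i=0: run of 'E' x 2 -> '2E'
  i=2: run of 'H' x 29 -> '29H'
  i=31: run of 'E' x 3 -> '3E'

RLE = 2E29H3E


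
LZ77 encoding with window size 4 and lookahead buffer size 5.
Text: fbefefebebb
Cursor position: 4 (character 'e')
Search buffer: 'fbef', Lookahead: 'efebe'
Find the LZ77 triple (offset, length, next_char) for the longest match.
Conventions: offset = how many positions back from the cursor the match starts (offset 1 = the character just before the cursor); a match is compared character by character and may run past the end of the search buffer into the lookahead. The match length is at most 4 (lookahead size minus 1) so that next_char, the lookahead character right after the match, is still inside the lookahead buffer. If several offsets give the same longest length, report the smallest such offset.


Try each offset into the search buffer:
  offset=1 (pos 3, char 'f'): match length 0
  offset=2 (pos 2, char 'e'): match length 3
  offset=3 (pos 1, char 'b'): match length 0
  offset=4 (pos 0, char 'f'): match length 0
Longest match has length 3 at offset 2.
next_char = character at position 4 + 3 = 7 -> 'b'

Best match: offset=2, length=3 (matching 'efe' starting at position 2)
LZ77 triple: (2, 3, 'b')


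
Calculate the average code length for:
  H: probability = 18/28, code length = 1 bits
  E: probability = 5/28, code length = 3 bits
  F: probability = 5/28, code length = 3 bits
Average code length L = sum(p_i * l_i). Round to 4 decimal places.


Weighted contributions p_i * l_i:
  H: (18/28) * 1 = 18/28
  E: (5/28) * 3 = 15/28
  F: (5/28) * 3 = 15/28
Sum = (18 + 15 + 15)/28 = 48/28

L = 48/28 = 1.7143 bits/symbol


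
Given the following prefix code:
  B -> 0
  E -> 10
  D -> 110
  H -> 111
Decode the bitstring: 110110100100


Decoding step by step:
Bits 110 -> D
Bits 110 -> D
Bits 10 -> E
Bits 0 -> B
Bits 10 -> E
Bits 0 -> B


Decoded message: DDEBEB


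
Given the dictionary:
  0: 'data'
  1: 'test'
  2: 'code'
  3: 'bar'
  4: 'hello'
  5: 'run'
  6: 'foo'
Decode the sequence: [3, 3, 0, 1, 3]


Look up each index in the dictionary:
  3 -> 'bar'
  3 -> 'bar'
  0 -> 'data'
  1 -> 'test'
  3 -> 'bar'

Decoded: "bar bar data test bar"


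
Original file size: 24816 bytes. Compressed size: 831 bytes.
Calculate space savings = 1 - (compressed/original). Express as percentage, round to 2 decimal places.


ratio = compressed/original = 831/24816 = 0.033486
savings = 1 - ratio = 1 - 0.033486 = 0.966514
as a percentage: 0.966514 * 100 = 96.65%

Space savings = 1 - 831/24816 = 96.65%


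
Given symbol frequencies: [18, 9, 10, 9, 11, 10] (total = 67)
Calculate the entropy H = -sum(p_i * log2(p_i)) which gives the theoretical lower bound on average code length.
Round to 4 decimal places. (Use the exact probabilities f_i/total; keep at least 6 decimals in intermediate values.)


Per-symbol terms -p_i * log2(p_i) with p_i = f_i/67:
  p = 18/67 = 0.268657: log2(p) = -1.896164, -p*log2(p) = 0.509417
  p = 9/67 = 0.134328: log2(p) = -2.896164, -p*log2(p) = 0.389037
  p = 10/67 = 0.149254: log2(p) = -2.744161, -p*log2(p) = 0.409576
  p = 9/67 = 0.134328: log2(p) = -2.896164, -p*log2(p) = 0.389037
  p = 11/67 = 0.164179: log2(p) = -2.606658, -p*log2(p) = 0.427959
  p = 10/67 = 0.149254: log2(p) = -2.744161, -p*log2(p) = 0.409576
H = 0.509417 + 0.389037 + 0.409576 + 0.389037 + 0.427959 + 0.409576 = 2.534602

H = 2.5346 bits/symbol


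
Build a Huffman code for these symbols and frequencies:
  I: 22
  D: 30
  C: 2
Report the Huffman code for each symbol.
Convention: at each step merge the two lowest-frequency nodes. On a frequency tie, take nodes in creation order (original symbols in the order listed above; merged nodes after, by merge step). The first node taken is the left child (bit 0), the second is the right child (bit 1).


Huffman tree construction:
Step 1: Merge C(2) + I(22) = 24
Step 2: Merge (C+I)(24) + D(30) = 54
Read each symbol's code off the tree from the root (left child = 0, right child = 1).

Codes:
  I: 01 (length 2)
  D: 1 (length 1)
  C: 00 (length 2)
Average code length: 78/54 = 1.4444 bits/symbol


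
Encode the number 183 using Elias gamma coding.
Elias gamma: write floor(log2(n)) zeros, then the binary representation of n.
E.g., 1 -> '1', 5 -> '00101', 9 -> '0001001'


num_bits = floor(log2(183)) + 1 = 8
leading_zeros = num_bits - 1 = 7
binary(183) = 10110111

Elias gamma(183) = '0000000' + '10110111' = 000000010110111 (15 bits)


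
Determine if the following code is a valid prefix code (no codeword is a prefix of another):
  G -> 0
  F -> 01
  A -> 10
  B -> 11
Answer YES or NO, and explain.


Checking each pair (does one codeword prefix another?):
  G='0' vs F='01': prefix -- VIOLATION

NO -- this is NOT a valid prefix code. G (0) is a prefix of F (01).


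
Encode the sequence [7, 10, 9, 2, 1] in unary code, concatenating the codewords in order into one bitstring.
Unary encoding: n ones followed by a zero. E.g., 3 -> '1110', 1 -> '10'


Encode each number as n ones followed by a terminating 0:
  7 -> 11111110 (8 bits)
  10 -> 11111111110 (11 bits)
  9 -> 1111111110 (10 bits)
  2 -> 110 (3 bits)
  1 -> 10 (2 bits)
Total length = 8 + 11 + 10 + 3 + 2 = 34 bits.

Unary([7, 10, 9, 2, 1]) = 1111111011111111110111111111011010 (34 bits)


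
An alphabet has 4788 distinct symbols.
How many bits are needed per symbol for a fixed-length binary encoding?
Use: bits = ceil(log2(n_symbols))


log2(4788) = 12.2252
Bracket: 2^12 = 4096 < 4788 <= 2^13 = 8192
So ceil(log2(4788)) = 13

bits = ceil(log2(4788)) = ceil(12.2252) = 13 bits


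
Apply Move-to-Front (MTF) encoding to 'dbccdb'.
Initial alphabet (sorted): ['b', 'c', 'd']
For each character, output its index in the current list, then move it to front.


MTF encoding:
'd': index 2 in ['b', 'c', 'd'] -> ['d', 'b', 'c']
'b': index 1 in ['d', 'b', 'c'] -> ['b', 'd', 'c']
'c': index 2 in ['b', 'd', 'c'] -> ['c', 'b', 'd']
'c': index 0 in ['c', 'b', 'd'] -> ['c', 'b', 'd']
'd': index 2 in ['c', 'b', 'd'] -> ['d', 'c', 'b']
'b': index 2 in ['d', 'c', 'b'] -> ['b', 'd', 'c']


Output: [2, 1, 2, 0, 2, 2]


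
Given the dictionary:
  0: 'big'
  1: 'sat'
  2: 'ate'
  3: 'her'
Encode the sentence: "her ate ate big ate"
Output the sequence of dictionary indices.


Look up each word in the dictionary:
  'her' -> 3
  'ate' -> 2
  'ate' -> 2
  'big' -> 0
  'ate' -> 2

Encoded: [3, 2, 2, 0, 2]
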